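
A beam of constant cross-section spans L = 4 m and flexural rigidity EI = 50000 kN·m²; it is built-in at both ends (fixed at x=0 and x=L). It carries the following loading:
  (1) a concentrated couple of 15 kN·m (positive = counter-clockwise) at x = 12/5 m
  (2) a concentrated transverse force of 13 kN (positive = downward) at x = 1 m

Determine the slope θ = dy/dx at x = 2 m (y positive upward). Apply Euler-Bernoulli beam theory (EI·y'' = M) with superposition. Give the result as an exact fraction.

θ(2) = 161/4000000 rad

Load 1 — applied couple M₀=15 kN·m at a=12/5 m (b=L-a=8/5):
  θ_1 = (R_Ax²/2 - M_Ax)/EI  [x≤a] with R_A=27/5, M_A=24/5 = ((27/5)·2²/2 - (24/5)·2)/50000 = 3/125000 rad
Load 2 — point force P=13 kN at a=1 m (b=L-a=3):
  θ_2 = Pa²(L-x)(2bL-(3b+a)(L-x))/(2L³EI)  [x>a] = 13·1²·(4-2)·(2·3·4-(3·3+1)·(4-2))/(2·4³·50000) = 13/800000 rad
Superposition: θ = Σ θ_i = 161/4000000 rad ≈ 0.000040 rad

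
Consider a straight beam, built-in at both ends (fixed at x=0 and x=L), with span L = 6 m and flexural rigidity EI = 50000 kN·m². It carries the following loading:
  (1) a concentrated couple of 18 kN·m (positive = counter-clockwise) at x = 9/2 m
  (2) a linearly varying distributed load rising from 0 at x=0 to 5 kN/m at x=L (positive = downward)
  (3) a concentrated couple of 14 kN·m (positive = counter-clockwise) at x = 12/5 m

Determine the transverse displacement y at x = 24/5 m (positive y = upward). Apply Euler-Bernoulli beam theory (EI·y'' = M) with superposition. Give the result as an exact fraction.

Load 1 — applied couple M₀=18 kN·m at a=9/2 m (b=L-a=3/2):
  y_1 = (R_Ax³/6 - M_Ax²/2 - M₀(x-a)²/2)/EI  [x>a] with R_A=27/8, M_A=45/8 = ((27/8)·(24/5)³/6 - (45/8)·(24/5)²/2 - 18·((24/5)-(9/2))²/2)/50000 = -1701/25000000 m
Load 2 — triangular load w₀=5 kN/m (0→w₀ over full span):
  y_2 = -w₀x²(L-x)²(x+2L)/(120LEI) = -5·(24/5)²·(6-(24/5))²·((24/5)+2·6)/(120·6·50000) = -756/9765625 m
Load 3 — applied couple M₀=14 kN·m at a=12/5 m (b=L-a=18/5):
  y_3 = (R_Ax³/6 - M_Ax²/2 - M₀(x-a)²/2)/EI  [x>a] with R_A=84/25, M_A=42/25 = ((84/25)·(24/5)³/6 - (42/25)·(24/5)²/2 - 14·((24/5)-(12/5))²/2)/50000 = 441/9765625 m
Superposition: y = Σ y_i = -12537/125000000 m ≈ -0.000100 m

y(24/5) = -12537/125000000 m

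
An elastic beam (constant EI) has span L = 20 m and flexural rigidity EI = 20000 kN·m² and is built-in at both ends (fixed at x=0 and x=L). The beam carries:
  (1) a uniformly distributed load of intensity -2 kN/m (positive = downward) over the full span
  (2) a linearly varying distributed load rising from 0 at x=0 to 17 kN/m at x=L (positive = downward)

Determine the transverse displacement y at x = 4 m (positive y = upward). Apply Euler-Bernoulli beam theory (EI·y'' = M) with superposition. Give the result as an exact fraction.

y(4) = -2192/46875 m

Load 1 — uniform load w=-2 kN/m over full span:
  y_1 = -wx²(L-x)²/(24EI) = -(-2)·4²·(20-4)²/(24·20000) = 32/1875 m
Load 2 — triangular load w₀=17 kN/m (0→w₀ over full span):
  y_2 = -w₀x²(L-x)²(x+2L)/(120LEI) = -17·4²·(20-4)²·(4+2·20)/(120·20·20000) = -2992/46875 m
Superposition: y = Σ y_i = -2192/46875 m ≈ -0.046763 m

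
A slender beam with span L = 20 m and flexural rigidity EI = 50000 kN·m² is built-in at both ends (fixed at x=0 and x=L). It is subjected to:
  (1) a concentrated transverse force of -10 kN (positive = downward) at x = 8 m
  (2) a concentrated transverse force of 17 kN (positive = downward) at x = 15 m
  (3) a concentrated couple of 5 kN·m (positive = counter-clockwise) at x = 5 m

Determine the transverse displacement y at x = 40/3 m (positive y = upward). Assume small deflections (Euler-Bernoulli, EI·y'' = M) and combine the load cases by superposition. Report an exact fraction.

Load 1 — point force P=-10 kN at a=8 m (b=L-a=12):
  y_1 = -Pa²(L-x)²(3bL-(3b+a)(L-x))/(6L³EI)  [x>a] = -(-10)·8²·(20-(40/3))²·(3·12·20-(3·12+8)·(20-(40/3)))/(6·20³·50000) = 256/50625 m
Load 2 — point force P=17 kN at a=15 m (b=L-a=5):
  y_2 = -Pb²x²(3aL-(3a+b)x)/(6L³EI)  [x≤a] = -17·5²·(40/3)²·(3·15·20-(3·15+5)·(40/3))/(6·20³·50000) = -119/16200 m
Load 3 — applied couple M₀=5 kN·m at a=5 m (b=L-a=15):
  y_3 = (R_Ax³/6 - M_Ax²/2 - M₀(x-a)²/2)/EI  [x>a] with R_A=9/32, M_A=-15/16 = ((9/32)·(40/3)³/6 - (-15/16)·(40/3)²/2 - 5·((40/3)-5)²/2)/50000 = 1/2400 m
Superposition: y = Σ y_i = -337/180000 m ≈ -0.001872 m

y(40/3) = -337/180000 m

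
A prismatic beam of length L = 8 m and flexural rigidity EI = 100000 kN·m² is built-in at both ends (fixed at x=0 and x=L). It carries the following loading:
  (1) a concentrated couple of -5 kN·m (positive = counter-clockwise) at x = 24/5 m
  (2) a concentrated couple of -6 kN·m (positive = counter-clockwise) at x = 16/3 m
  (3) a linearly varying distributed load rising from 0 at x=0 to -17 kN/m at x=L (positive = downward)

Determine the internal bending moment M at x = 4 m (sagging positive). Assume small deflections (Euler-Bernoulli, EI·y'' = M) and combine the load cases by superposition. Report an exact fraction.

Load 1 — applied couple M₀=-5 kN·m at a=24/5 m (b=L-a=16/5):
  M_1 = R_Ax - M_A  [x≤a] with R_A=-9/10, M_A=-8/5 = (-9/10)·4 - (-8/5) = -2 kN·m
Load 2 — applied couple M₀=-6 kN·m at a=16/3 m (b=L-a=8/3):
  M_2 = R_Ax - M_A  [x≤a] with R_A=-1, M_A=-2 = (-1)·4 - (-2) = -2 kN·m
Load 3 — triangular load w₀=-17 kN/m (0→w₀ over full span):
  M_3 = 3w₀Lx/20 - w₀L²/30 - w₀x³/(6L) = 3·(-17)·8·4/20 - (-17)·8²/30 - (-17)·4³/(6·8) = -68/3 kN·m
Superposition: M = Σ M_i = -80/3 kN·m ≈ -26.666667 kN·m

M(4) = -80/3 kN·m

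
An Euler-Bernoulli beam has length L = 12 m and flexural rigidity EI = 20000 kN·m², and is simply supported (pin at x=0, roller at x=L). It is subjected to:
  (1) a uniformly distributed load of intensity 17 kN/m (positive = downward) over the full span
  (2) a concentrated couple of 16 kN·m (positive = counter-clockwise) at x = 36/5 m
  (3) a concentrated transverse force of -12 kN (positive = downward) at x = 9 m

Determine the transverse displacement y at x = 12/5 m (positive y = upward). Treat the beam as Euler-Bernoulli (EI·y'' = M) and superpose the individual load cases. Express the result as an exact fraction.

Load 1 — uniform load w=17 kN/m over full span:
  y_1 = -wx(L³-2Lx²+x³)/(24EI) = -17·(12/5)·(12³-2·12·(12/5)²+(12/5)³)/(24·20000) = -53244/390625 m
Load 2 — applied couple M₀=16 kN·m at a=36/5 m (b=L-a=24/5):
  y_2 = (M₀x³/(6L)+C₁x)/EI  [x≤a] with C₁=M₀(3b²-L²)/(6L)=-416/25 = (16·(12/5)³/(6·12)+(-416/25)·(12/5))/20000 = -144/78125 m
Load 3 — point force P=-12 kN at a=9 m (b=L-a=3):
  y_3 = -Pbx(L²-b²-x²)/(6LEI)  [x≤a] = -(-12)·3·(12/5)·(12²-3²-(12/5)²)/(6·12·20000) = 9693/1250000 m
Superposition: y = Σ y_i = -814959/6250000 m ≈ -0.130393 m

y(12/5) = -814959/6250000 m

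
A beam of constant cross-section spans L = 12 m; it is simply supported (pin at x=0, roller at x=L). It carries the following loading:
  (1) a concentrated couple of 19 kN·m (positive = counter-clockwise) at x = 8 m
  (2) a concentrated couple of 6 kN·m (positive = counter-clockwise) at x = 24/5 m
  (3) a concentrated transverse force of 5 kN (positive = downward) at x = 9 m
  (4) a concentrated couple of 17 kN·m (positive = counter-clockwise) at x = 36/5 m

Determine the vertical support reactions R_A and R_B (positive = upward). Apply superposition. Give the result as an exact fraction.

R_A = 19/4 kN, R_B = 1/4 kN

Load 1 — applied couple M₀=19 kN·m at a=8 m (b=L-a=4):
  R_A = M₀/L = 19/12 kN
  R_B = -M₀/L = -19/12 kN
Load 2 — applied couple M₀=6 kN·m at a=24/5 m (b=L-a=36/5):
  R_A = M₀/L = 6/12 = 1/2 kN
  R_B = -M₀/L = -6/12 = -1/2 kN
Load 3 — point force P=5 kN at a=9 m (b=L-a=3):
  R_A = Pb/L = 5·3/12 = 5/4 kN
  R_B = Pa/L = 5·9/12 = 15/4 kN
Load 4 — applied couple M₀=17 kN·m at a=36/5 m (b=L-a=24/5):
  R_A = M₀/L = 17/12 kN
  R_B = -M₀/L = -17/12 kN
Superposition: R_A = 19/4 kN, R_B = 1/4 kN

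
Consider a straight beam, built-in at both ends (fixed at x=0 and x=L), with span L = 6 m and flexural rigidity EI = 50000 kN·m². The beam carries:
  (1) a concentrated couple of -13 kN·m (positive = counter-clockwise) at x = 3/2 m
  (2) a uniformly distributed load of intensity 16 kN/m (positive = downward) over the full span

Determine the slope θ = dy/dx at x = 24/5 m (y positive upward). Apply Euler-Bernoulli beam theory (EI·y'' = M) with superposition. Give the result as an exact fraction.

Load 1 — applied couple M₀=-13 kN·m at a=3/2 m (b=L-a=9/2):
  θ_1 = (R_Ax²/2 - M_Ax - M₀(x-a))/EI  [x>a] with R_A=-39/16, M_A=39/16 = ((-39/16)·(24/5)²/2 - (39/16)·(24/5) - (-13)·((24/5)-(3/2)))/50000 = 39/625000 rad
Load 2 — uniform load w=16 kN/m over full span:
  θ_2 = -wx(L-x)(L-2x)/(12EI) = -16·(24/5)·(6-(24/5))·(6-2·(24/5))/(12·50000) = 216/390625 rad
Superposition: θ = Σ θ_i = 1923/3125000 rad ≈ 0.000615 rad

θ(24/5) = 1923/3125000 rad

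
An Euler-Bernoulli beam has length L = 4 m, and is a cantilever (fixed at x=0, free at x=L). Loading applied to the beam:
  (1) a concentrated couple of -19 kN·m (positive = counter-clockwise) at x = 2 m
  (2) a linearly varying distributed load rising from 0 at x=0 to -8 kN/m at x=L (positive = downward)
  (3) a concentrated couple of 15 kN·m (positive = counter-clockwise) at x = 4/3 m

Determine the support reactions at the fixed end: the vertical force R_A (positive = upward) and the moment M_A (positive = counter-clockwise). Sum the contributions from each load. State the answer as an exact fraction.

Load 1 — applied couple M₀=-19 kN·m at a=2 m (b=L-a=2):
  R_A = 0 kN
  M_A = -M₀ = -(-19) = 19 kN·m
Load 2 — triangular load w₀=-8 kN/m (0→w₀ over full span):
  R_A = w₀L/2 = (-8)·4/2 = -16 kN
  M_A = w₀L²/3 = (-8)·4²/3 = -128/3 kN·m
Load 3 — applied couple M₀=15 kN·m at a=4/3 m (b=L-a=8/3):
  R_A = 0 kN
  M_A = -M₀ = -15 kN·m
Superposition: R_A = -16 kN, M_A = -116/3 kN·m

R_A = -16 kN, M_A = -116/3 kN·m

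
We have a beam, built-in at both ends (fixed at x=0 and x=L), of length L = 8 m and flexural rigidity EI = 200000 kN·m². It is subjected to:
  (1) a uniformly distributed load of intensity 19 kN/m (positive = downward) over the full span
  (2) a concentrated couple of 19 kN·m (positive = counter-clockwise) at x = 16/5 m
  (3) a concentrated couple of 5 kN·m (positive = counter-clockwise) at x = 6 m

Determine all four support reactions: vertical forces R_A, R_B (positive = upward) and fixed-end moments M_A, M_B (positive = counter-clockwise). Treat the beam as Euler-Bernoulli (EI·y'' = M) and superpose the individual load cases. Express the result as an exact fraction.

Load 1 — uniform load w=19 kN/m over full span:
  R_A = wL/2 = 19·8/2 = 76 kN
  M_A = wL²/12 = 19·8²/12 = 304/3 kN·m
  R_B = wL/2 = 19·8/2 = 76 kN
  M_B = -wL²/12 = -19·8²/12 = -304/3 kN·m
Load 2 — applied couple M₀=19 kN·m at a=16/5 m (b=L-a=24/5):
  R_A = 6M₀ab/L³ = 6·19·(16/5)·(24/5)/8³ = 171/50 kN
  M_A = M₀b(2a-b)/L² = 19·(24/5)·(2·(16/5)-(24/5))/8² = 57/25 kN·m
  R_B = -6M₀ab/L³ = -6·19·(16/5)·(24/5)/8³ = -171/50 kN
  M_B = M₀a(2b-a)/L² = 19·(16/5)·(2·(24/5)-(16/5))/8² = 152/25 kN·m
Load 3 — applied couple M₀=5 kN·m at a=6 m (b=L-a=2):
  R_A = 6M₀ab/L³ = 6·5·6·2/8³ = 45/64 kN
  M_A = M₀b(2a-b)/L² = 5·2·(2·6-2)/8² = 25/16 kN·m
  R_B = -6M₀ab/L³ = -6·5·6·2/8³ = -45/64 kN
  M_B = M₀a(2b-a)/L² = 5·6·(2·2-6)/8² = -15/16 kN·m
Superposition: R_A = 128197/1600 kN, M_A = 126211/1200 kN·m, R_B = 115003/1600 kN, M_B = -115429/1200 kN·m

R_A = 128197/1600 kN, M_A = 126211/1200 kN·m, R_B = 115003/1600 kN, M_B = -115429/1200 kN·m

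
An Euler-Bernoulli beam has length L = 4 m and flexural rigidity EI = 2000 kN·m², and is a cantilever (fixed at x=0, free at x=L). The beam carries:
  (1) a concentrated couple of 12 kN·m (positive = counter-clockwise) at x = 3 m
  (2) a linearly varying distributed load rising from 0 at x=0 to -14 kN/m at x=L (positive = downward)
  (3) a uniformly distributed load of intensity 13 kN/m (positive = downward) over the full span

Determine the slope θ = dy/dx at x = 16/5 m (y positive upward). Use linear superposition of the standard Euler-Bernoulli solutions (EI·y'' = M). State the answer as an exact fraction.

θ(16/5) = 4363/937500 rad

Load 1 — applied couple M₀=12 kN·m at a=3 m (b=L-a=1):
  θ_1 = M₀a/EI  [x>a] = 12·3/2000 = 9/500 rad
Load 2 — triangular load w₀=-14 kN/m (0→w₀ over full span):
  θ_2 = (w₀Lx²/4-w₀L²x/3-w₀x⁴/(24L))/EI = ((-14)·4·(16/5)²/4-(-14)·4²·(16/5)/3-(-14)·(16/5)⁴/(24·4))/2000 = 12992/234375 rad
Load 3 — uniform load w=13 kN/m over full span:
  θ_3 = -wx(x²-3Lx+3L²)/(6EI) = -13·(16/5)·((16/5)²-3·4·(16/5)+3·4²)/(6·2000) = -3224/46875 rad
Superposition: θ = Σ θ_i = 4363/937500 rad ≈ 0.004654 rad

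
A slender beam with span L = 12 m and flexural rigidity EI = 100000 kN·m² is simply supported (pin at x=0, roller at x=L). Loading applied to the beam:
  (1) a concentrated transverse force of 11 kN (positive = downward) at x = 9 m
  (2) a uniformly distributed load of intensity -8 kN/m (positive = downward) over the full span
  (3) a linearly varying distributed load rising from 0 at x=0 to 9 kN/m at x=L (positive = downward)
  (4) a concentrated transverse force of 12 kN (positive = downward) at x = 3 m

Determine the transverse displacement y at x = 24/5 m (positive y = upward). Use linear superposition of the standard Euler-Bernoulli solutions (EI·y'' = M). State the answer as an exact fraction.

y(24/5) = 5869593/1562500000 m

Load 1 — point force P=11 kN at a=9 m (b=L-a=3):
  y_1 = -Pbx(L²-b²-x²)/(6LEI)  [x≤a] = -11·3·(24/5)·(12²-3²-(24/5)²)/(6·12·100000) = -30789/12500000 m
Load 2 — uniform load w=-8 kN/m over full span:
  y_2 = -wx(L³-2Lx²+x³)/(24EI) = -(-8)·(24/5)·(12³-2·12·(24/5)²+(24/5)³)/(24·100000) = 40176/1953125 m
Load 3 — triangular load w₀=9 kN/m (0→w₀ over full span):
  y_3 = -w₀x(7L⁴-10L²x²+3x⁴)/(360LEI) = -9·(24/5)·(7·12⁴-10·12²·(24/5)²+3·(24/5)⁴)/(360·12·100000) = -554526/48828125 m
Load 4 — point force P=12 kN at a=3 m (b=L-a=9):
  y_4 = -Pa(L-x)(2Lx-a²-x²)/(6LEI)  [x>a] = -12·3·(12-(24/5))·(2·12·(24/5)-3²-(24/5)²)/(6·12·100000) = -18711/6250000 m
Superposition: y = Σ y_i = 5869593/1562500000 m ≈ 0.003757 m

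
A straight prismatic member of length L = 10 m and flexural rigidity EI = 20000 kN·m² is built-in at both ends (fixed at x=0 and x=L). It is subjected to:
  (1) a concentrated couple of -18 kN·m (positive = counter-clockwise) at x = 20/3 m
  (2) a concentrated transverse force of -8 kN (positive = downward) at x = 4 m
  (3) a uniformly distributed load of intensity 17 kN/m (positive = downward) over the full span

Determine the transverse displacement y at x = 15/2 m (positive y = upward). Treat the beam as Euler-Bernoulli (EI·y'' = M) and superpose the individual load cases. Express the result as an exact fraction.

Load 1 — applied couple M₀=-18 kN·m at a=20/3 m (b=L-a=10/3):
  y_1 = (R_Ax³/6 - M_Ax²/2 - M₀(x-a)²/2)/EI  [x>a] with R_A=-12/5, M_A=-6 = ((-12/5)·(15/2)³/6 - (-6)·(15/2)²/2 - (-18)·((15/2)-(20/3))²/2)/20000 = 1/3200 m
Load 2 — point force P=-8 kN at a=4 m (b=L-a=6):
  y_2 = -Pa²(L-x)²(3bL-(3b+a)(L-x))/(6L³EI)  [x>a] = -(-8)·4²·(10-(15/2))²·(3·6·10-(3·6+4)·(10-(15/2)))/(6·10³·20000) = 1/1200 m
Load 3 — uniform load w=17 kN/m over full span:
  y_3 = -wx²(L-x)²/(24EI) = -17·(15/2)²·(10-(15/2))²/(24·20000) = -51/4096 m
Superposition: y = Σ y_i = -3473/307200 m ≈ -0.011305 m

y(15/2) = -3473/307200 m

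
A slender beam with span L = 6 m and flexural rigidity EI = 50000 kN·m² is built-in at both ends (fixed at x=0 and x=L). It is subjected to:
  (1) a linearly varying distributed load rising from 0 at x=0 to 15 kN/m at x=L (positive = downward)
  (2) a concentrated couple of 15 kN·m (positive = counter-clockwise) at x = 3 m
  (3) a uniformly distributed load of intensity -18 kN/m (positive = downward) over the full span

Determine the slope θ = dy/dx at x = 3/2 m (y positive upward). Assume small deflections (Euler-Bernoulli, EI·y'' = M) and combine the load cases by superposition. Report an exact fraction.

θ(3/2) = 4257/12800000 rad

Load 1 — triangular load w₀=15 kN/m (0→w₀ over full span):
  θ_1 = -w₀(2x(L-x)(L-2x)(x+2L)+x²(L-x)²)/(120LEI) = -15·(2·(3/2)·(6-(3/2))·(6-2·(3/2))·((3/2)+2·6)+(3/2)²·(6-(3/2))²)/(120·6·50000) = -3159/12800000 rad
Load 2 — applied couple M₀=15 kN·m at a=3 m (b=L-a=3):
  θ_2 = (R_Ax²/2 - M_Ax)/EI  [x≤a] with R_A=15/4, M_A=15/4 = ((15/4)·(3/2)²/2 - (15/4)·(3/2))/50000 = -9/320000 rad
Load 3 — uniform load w=-18 kN/m over full span:
  θ_3 = -wx(L-x)(L-2x)/(12EI) = -(-18)·(3/2)·(6-(3/2))·(6-2·(3/2))/(12·50000) = 243/400000 rad
Superposition: θ = Σ θ_i = 4257/12800000 rad ≈ 0.000333 rad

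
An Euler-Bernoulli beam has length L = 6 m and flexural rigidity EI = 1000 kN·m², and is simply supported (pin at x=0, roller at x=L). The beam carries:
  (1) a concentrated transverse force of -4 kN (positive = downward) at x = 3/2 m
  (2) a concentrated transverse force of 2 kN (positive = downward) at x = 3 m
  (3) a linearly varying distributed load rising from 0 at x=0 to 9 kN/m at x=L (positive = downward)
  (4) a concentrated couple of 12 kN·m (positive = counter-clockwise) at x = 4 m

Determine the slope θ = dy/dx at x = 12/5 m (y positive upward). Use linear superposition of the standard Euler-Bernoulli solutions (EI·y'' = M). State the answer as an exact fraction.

Load 1 — point force P=-4 kN at a=3/2 m (b=L-a=9/2):
  θ_1 = -Pa(2L²-6Lx+3x²+a²)/(6LEI)  [x>a] = -(-4)·(3/2)·(2·6²-6·6·(12/5)+3·(12/5)²+(3/2)²)/(6·6·1000) = 171/200000 rad
Load 2 — point force P=2 kN at a=3 m (b=L-a=3):
  θ_2 = -Pb(L²-b²-3x²)/(6LEI)  [x≤a] = -2·3·(6²-3²-3·(12/5)²)/(6·6·1000) = -81/50000 rad
Load 3 — triangular load w₀=9 kN/m (0→w₀ over full span):
  θ_3 = -w₀(7L⁴-30L²x²+15x⁴)/(360LEI) = -9·(7·6⁴-30·6²·(12/5)²+15·(12/5)⁴)/(360·6·1000) = -8721/625000 rad
Load 4 — applied couple M₀=12 kN·m at a=4 m (b=L-a=2):
  θ_4 = (M₀x²/(2L)+C₁)/EI  [x≤a] with C₁=M₀(3b²-L²)/(6L)=-8 = (12·(12/5)²/(2·6)+(-8))/1000 = -7/3125 rad
Superposition: θ = Σ θ_i = -84793/5000000 rad ≈ -0.016959 rad

θ(12/5) = -84793/5000000 rad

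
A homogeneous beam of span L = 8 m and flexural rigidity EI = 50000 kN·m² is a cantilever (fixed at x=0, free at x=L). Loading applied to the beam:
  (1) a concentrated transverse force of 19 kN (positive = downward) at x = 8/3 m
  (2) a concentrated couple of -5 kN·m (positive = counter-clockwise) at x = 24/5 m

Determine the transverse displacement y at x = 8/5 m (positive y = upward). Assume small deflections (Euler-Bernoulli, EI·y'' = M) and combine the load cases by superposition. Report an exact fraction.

y(8/5) = -1366/1171875 m

Load 1 — point force P=19 kN at a=8/3 m (b=L-a=16/3):
  y_1 = -Px²(3a-x)/(6EI)  [x≤a] = -19·(8/5)²·(3·(8/3)-(8/5))/(6·50000) = -1216/1171875 m
Load 2 — applied couple M₀=-5 kN·m at a=24/5 m (b=L-a=16/5):
  y_2 = M₀x²/(2EI)  [x≤a] = (-5)·(8/5)²/(2·50000) = -2/15625 m
Superposition: y = Σ y_i = -1366/1171875 m ≈ -0.001166 m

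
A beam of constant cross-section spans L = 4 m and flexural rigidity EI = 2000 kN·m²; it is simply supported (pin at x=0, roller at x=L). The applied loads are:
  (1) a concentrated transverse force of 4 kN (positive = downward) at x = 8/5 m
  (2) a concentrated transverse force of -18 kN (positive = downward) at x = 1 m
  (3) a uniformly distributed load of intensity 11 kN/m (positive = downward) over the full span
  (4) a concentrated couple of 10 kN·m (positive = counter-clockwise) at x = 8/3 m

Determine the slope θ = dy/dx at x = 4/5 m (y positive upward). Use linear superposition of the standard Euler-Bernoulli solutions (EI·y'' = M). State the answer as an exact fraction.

Load 1 — point force P=4 kN at a=8/5 m (b=L-a=12/5):
  θ_1 = -Pb(L²-b²-3x²)/(6LEI)  [x≤a] = -4·(12/5)·(4²-(12/5)²-3·(4/5)²)/(6·4·2000) = -26/15625 rad
Load 2 — point force P=-18 kN at a=1 m (b=L-a=3):
  θ_2 = -Pb(L²-b²-3x²)/(6LEI)  [x≤a] = -(-18)·3·(4²-3²-3·(4/5)²)/(6·4·2000) = 1143/200000 rad
Load 3 — uniform load w=11 kN/m over full span:
  θ_3 = -w(L³-6Lx²+4x³)/(24EI) = -11·(4³-6·4·(4/5)²+4·(4/5)³)/(24·2000) = -363/31250 rad
Load 4 — applied couple M₀=10 kN·m at a=8/3 m (b=L-a=4/3):
  θ_4 = (M₀x²/(2L)+C₁)/EI  [x≤a] with C₁=M₀(3b²-L²)/(6L)=-40/9 = (10·(4/5)²/(2·4)+(-40/9))/2000 = -41/22500 rad
Superposition: θ = Σ θ_i = -16897/1800000 rad ≈ -0.009387 rad

θ(4/5) = -16897/1800000 rad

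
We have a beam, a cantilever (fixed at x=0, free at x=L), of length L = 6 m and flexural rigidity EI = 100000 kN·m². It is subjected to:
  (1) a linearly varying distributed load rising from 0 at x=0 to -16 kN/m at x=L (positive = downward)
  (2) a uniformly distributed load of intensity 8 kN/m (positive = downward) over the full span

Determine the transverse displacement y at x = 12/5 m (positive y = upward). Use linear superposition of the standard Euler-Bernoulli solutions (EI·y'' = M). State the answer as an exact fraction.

Load 1 — triangular load w₀=-16 kN/m (0→w₀ over full span):
  y_1 = (w₀Lx³/12-w₀L²x²/6-w₀x⁵/(120L))/EI = ((-16)·6·(12/5)³/12-(-16)·6²·(12/5)²/6-(-16)·(12/5)⁵/(120·6))/100000 = 216864/48828125 m
Load 2 — uniform load w=8 kN/m over full span:
  y_2 = -wx²(x²-4Lx+6L²)/(24EI) = -8·(12/5)²·((12/5)²-4·6·(12/5)+6·6²)/(24·100000) = -6156/1953125 m
Superposition: y = Σ y_i = 62964/48828125 m ≈ 0.001290 m

y(12/5) = 62964/48828125 m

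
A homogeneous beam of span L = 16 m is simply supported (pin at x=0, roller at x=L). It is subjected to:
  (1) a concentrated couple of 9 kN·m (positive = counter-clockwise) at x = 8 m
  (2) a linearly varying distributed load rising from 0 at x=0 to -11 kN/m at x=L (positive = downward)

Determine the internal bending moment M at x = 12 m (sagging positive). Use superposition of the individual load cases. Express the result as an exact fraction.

M(12) = -625/4 kN·m

Load 1 — applied couple M₀=9 kN·m at a=8 m (b=L-a=8):
  M_1 = M₀x/L - M₀  [x>a] = 9·12/16 - 9 = -9/4 kN·m
Load 2 — triangular load w₀=-11 kN/m (0→w₀ over full span):
  M_2 = w₀Lx/6 - w₀x³/(6L) = (-11)·16·12/6 - (-11)·12³/(6·16) = -154 kN·m
Superposition: M = Σ M_i = -625/4 kN·m ≈ -156.250000 kN·m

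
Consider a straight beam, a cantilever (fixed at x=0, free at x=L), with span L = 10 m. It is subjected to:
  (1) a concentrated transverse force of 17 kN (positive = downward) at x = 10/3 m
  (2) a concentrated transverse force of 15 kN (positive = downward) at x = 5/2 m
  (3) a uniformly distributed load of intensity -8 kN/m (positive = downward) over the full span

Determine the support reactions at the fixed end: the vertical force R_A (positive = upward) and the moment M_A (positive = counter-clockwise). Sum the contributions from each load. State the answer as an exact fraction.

R_A = -48 kN, M_A = -1835/6 kN·m

Load 1 — point force P=17 kN at a=10/3 m (b=L-a=20/3):
  R_A = P = 17 kN
  M_A = Pa = 17·(10/3) = 170/3 kN·m
Load 2 — point force P=15 kN at a=5/2 m (b=L-a=15/2):
  R_A = P = 15 kN
  M_A = Pa = 15·(5/2) = 75/2 kN·m
Load 3 — uniform load w=-8 kN/m over full span:
  R_A = wL = (-8)·10 = -80 kN
  M_A = wL²/2 = (-8)·10²/2 = -400 kN·m
Superposition: R_A = -48 kN, M_A = -1835/6 kN·m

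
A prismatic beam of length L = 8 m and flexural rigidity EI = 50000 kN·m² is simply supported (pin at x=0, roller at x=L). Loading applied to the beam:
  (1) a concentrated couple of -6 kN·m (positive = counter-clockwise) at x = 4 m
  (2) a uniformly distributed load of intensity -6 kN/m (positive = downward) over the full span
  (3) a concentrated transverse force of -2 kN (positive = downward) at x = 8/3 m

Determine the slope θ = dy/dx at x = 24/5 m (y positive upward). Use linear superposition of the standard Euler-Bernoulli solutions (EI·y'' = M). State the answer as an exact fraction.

Load 1 — applied couple M₀=-6 kN·m at a=4 m (b=L-a=4):
  θ_1 = (M₀x²/(2L)-M₀(x-a)+C₁)/EI  [x>a] with C₁=M₀(3b²-L²)/(6L)=2 = ((-6)·(24/5)²/(2·8)-(-6)·((24/5)-4)+2)/50000 = -23/625000 rad
Load 2 — uniform load w=-6 kN/m over full span:
  θ_2 = -w(L³-6Lx²+4x³)/(24EI) = -(-6)·(8³-6·8·(24/5)²+4·(24/5)³)/(24·50000) = -296/390625 rad
Load 3 — point force P=-2 kN at a=8/3 m (b=L-a=16/3):
  θ_3 = -Pa(2L²-6Lx+3x²+a²)/(6LEI)  [x>a] = -(-2)·(8/3)·(2·8²-6·8·(24/5)+3·(24/5)²+(8/3)²)/(6·8·50000) = -368/6328125 rad
Superposition: θ = Σ θ_i = -215843/253125000 rad ≈ -0.000853 rad

θ(24/5) = -215843/253125000 rad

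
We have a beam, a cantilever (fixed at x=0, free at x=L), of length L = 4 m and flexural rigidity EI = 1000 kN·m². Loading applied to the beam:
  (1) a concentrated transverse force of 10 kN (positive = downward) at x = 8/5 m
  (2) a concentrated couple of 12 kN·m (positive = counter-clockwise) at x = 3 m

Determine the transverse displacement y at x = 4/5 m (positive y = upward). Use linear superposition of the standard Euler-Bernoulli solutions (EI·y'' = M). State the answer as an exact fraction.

Load 1 — point force P=10 kN at a=8/5 m (b=L-a=12/5):
  y_1 = -Px²(3a-x)/(6EI)  [x≤a] = -10·(4/5)²·(3·(8/5)-(4/5))/(6·1000) = -8/1875 m
Load 2 — applied couple M₀=12 kN·m at a=3 m (b=L-a=1):
  y_2 = M₀x²/(2EI)  [x≤a] = 12·(4/5)²/(2·1000) = 12/3125 m
Superposition: y = Σ y_i = -4/9375 m ≈ -0.000427 m

y(4/5) = -4/9375 m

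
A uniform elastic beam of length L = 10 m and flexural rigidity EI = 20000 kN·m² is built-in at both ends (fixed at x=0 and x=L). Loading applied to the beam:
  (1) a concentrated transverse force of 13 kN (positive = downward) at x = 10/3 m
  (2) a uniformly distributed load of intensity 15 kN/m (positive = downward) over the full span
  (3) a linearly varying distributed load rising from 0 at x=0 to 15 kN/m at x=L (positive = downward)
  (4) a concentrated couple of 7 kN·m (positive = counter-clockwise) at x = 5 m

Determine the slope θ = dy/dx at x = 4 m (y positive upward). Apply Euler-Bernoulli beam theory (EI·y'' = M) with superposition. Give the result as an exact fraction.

θ(4) = -4387/900000 rad

Load 1 — point force P=13 kN at a=10/3 m (b=L-a=20/3):
  θ_1 = Pa²(L-x)(2bL-(3b+a)(L-x))/(2L³EI)  [x>a] = 13·(10/3)²·(10-4)·(2·(20/3)·10-(3·(20/3)+(10/3))·(10-4))/(2·10³·20000) = -13/90000 rad
Load 2 — uniform load w=15 kN/m over full span:
  θ_2 = -wx(L-x)(L-2x)/(12EI) = -15·4·(10-4)·(10-2·4)/(12·20000) = -3/1000 rad
Load 3 — triangular load w₀=15 kN/m (0→w₀ over full span):
  θ_3 = -w₀(2x(L-x)(L-2x)(x+2L)+x²(L-x)²)/(120LEI) = -15·(2·4·(10-4)·(10-2·4)·(4+2·10)+4²·(10-4)²)/(120·10·20000) = -9/5000 rad
Load 4 — applied couple M₀=7 kN·m at a=5 m (b=L-a=5):
  θ_4 = (R_Ax²/2 - M_Ax)/EI  [x≤a] with R_A=21/20, M_A=7/4 = ((21/20)·4²/2 - (7/4)·4)/20000 = 7/100000 rad
Superposition: θ = Σ θ_i = -4387/900000 rad ≈ -0.004874 rad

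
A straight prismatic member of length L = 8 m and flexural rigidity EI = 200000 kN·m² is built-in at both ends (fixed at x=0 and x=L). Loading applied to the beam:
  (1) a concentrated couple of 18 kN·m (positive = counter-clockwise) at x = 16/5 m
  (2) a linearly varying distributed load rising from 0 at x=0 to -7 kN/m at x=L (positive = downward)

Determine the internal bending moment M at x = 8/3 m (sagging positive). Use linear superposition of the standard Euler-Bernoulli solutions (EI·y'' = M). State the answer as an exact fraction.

M(8/3) = 3602/2025 kN·m

Load 1 — applied couple M₀=18 kN·m at a=16/5 m (b=L-a=24/5):
  M_1 = R_Ax - M_A  [x≤a] with R_A=81/25, M_A=54/25 = (81/25)·(8/3) - (54/25) = 162/25 kN·m
Load 2 — triangular load w₀=-7 kN/m (0→w₀ over full span):
  M_2 = 3w₀Lx/20 - w₀L²/30 - w₀x³/(6L) = 3·(-7)·8·(8/3)/20 - (-7)·8²/30 - (-7)·(8/3)³/(6·8) = -1904/405 kN·m
Superposition: M = Σ M_i = 3602/2025 kN·m ≈ 1.778765 kN·m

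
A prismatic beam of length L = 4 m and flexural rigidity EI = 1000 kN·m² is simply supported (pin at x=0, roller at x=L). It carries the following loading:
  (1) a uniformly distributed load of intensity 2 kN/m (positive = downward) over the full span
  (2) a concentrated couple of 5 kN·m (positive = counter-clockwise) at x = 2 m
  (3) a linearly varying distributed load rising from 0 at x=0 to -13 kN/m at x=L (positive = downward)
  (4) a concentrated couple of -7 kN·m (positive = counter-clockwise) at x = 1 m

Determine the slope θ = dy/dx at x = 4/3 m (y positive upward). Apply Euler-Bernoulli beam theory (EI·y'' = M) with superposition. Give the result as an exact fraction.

Load 1 — uniform load w=2 kN/m over full span:
  θ_1 = -w(L³-6Lx²+4x³)/(24EI) = -2·(4³-6·4·(4/3)²+4·(4/3)³)/(24·1000) = -26/10125 rad
Load 2 — applied couple M₀=5 kN·m at a=2 m (b=L-a=2):
  θ_2 = (M₀x²/(2L)+C₁)/EI  [x≤a] with C₁=M₀(3b²-L²)/(6L)=-5/6 = (5·(4/3)²/(2·4)+(-5/6))/1000 = 1/3600 rad
Load 3 — triangular load w₀=-13 kN/m (0→w₀ over full span):
  θ_3 = -w₀(7L⁴-30L²x²+15x⁴)/(360LEI) = -(-13)·(7·4⁴-30·4²·(4/3)²+15·(4/3)⁴)/(360·4·1000) = 1352/151875 rad
Load 4 — applied couple M₀=-7 kN·m at a=1 m (b=L-a=3):
  θ_4 = (M₀x²/(2L)-M₀(x-a)+C₁)/EI  [x>a] with C₁=M₀(3b²-L²)/(6L)=-77/24 = ((-7)·(4/3)²/(2·4)-(-7)·((4/3)-1)+(-77/24))/1000 = -7/2880 rad
Superposition: θ = Σ θ_i = 40643/9720000 rad ≈ 0.004181 rad

θ(4/3) = 40643/9720000 rad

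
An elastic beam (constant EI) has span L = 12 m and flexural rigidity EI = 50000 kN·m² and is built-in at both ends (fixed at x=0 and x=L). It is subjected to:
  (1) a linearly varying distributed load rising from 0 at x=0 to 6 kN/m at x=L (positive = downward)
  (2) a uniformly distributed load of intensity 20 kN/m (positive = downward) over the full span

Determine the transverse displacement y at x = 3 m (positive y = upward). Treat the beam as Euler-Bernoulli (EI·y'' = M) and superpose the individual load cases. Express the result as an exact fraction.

y(3) = -55161/4000000 m

Load 1 — triangular load w₀=6 kN/m (0→w₀ over full span):
  y_1 = -w₀x²(L-x)²(x+2L)/(120LEI) = -6·3²·(12-3)²·(3+2·12)/(120·12·50000) = -6561/4000000 m
Load 2 — uniform load w=20 kN/m over full span:
  y_2 = -wx²(L-x)²/(24EI) = -20·3²·(12-3)²/(24·50000) = -243/20000 m
Superposition: y = Σ y_i = -55161/4000000 m ≈ -0.013790 m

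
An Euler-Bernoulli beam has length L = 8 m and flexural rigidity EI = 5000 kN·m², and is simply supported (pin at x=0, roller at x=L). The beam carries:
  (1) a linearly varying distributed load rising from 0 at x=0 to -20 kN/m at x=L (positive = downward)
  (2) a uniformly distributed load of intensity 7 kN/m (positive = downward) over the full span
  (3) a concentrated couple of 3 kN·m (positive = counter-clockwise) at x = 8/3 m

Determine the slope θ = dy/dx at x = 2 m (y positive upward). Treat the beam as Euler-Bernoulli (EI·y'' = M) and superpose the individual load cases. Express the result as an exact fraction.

θ(2) = 1687/180000 rad

Load 1 — triangular load w₀=-20 kN/m (0→w₀ over full span):
  θ_1 = -w₀(7L⁴-30L²x²+15x⁴)/(360LEI) = -(-20)·(7·8⁴-30·8²·2²+15·2⁴)/(360·8·5000) = 1327/45000 rad
Load 2 — uniform load w=7 kN/m over full span:
  θ_2 = -w(L³-6Lx²+4x³)/(24EI) = -7·(8³-6·8·2²+4·2³)/(24·5000) = -77/3750 rad
Load 3 — applied couple M₀=3 kN·m at a=8/3 m (b=L-a=16/3):
  θ_3 = (M₀x²/(2L)+C₁)/EI  [x≤a] with C₁=M₀(3b²-L²)/(6L)=4/3 = (3·2²/(2·8)+(4/3))/5000 = 1/2400 rad
Superposition: θ = Σ θ_i = 1687/180000 rad ≈ 0.009372 rad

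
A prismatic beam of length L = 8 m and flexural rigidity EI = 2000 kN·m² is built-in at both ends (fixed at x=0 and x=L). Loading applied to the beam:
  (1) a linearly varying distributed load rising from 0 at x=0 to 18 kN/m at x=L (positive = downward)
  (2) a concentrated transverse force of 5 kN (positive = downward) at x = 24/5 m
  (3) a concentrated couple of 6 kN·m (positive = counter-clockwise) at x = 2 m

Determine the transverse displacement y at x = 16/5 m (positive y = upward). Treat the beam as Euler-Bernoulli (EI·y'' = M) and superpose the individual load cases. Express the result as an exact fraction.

y(16/5) = -1042213/23437500 m

Load 1 — triangular load w₀=18 kN/m (0→w₀ over full span):
  y_1 = -w₀x²(L-x)²(x+2L)/(120LEI) = -18·(16/5)²·(8-(16/5))²·((16/5)+2·8)/(120·8·2000) = -82944/1953125 m
Load 2 — point force P=5 kN at a=24/5 m (b=L-a=16/5):
  y_2 = -Pb²x²(3aL-(3a+b)x)/(6L³EI)  [x≤a] = -5·(16/5)²·(16/5)²·(3·(24/5)·8-(3·(24/5)+(16/5))·(16/5))/(6·8³·2000) = -5888/1171875 m
Load 3 — applied couple M₀=6 kN·m at a=2 m (b=L-a=6):
  y_3 = (R_Ax³/6 - M_Ax²/2 - M₀(x-a)²/2)/EI  [x>a] with R_A=27/32, M_A=-9/8 = ((27/32)·(16/5)³/6 - (-9/8)·(16/5)²/2 - 6·((16/5)-2)²/2)/2000 = 189/62500 m
Superposition: y = Σ y_i = -1042213/23437500 m ≈ -0.044468 m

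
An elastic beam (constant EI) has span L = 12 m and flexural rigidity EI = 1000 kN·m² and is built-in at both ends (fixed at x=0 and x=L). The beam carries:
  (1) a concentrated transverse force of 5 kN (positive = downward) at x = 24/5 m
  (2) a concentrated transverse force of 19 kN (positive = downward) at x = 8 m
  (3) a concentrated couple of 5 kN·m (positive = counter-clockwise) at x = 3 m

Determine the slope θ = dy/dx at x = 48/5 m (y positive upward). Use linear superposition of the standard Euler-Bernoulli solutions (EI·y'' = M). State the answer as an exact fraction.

Load 1 — point force P=5 kN at a=24/5 m (b=L-a=36/5):
  θ_1 = Pa²(L-x)(2bL-(3b+a)(L-x))/(2L³EI)  [x>a] = 5·(24/5)²·(12-(48/5))·(2·(36/5)·12-(3·(36/5)+(24/5))·(12-(48/5)))/(2·12³·1000) = 684/78125 rad
Load 2 — point force P=19 kN at a=8 m (b=L-a=4):
  θ_2 = Pa²(L-x)(2bL-(3b+a)(L-x))/(2L³EI)  [x>a] = 19·8²·(12-(48/5))·(2·4·12-(3·4+8)·(12-(48/5)))/(2·12³·1000) = 76/1875 rad
Load 3 — applied couple M₀=5 kN·m at a=3 m (b=L-a=9):
  θ_3 = (R_Ax²/2 - M_Ax - M₀(x-a))/EI  [x>a] with R_A=15/32, M_A=-15/16 = ((15/32)·(48/5)²/2 - (-15/16)·(48/5) - 5·((48/5)-3))/1000 = -3/1250 rad
Superposition: θ = Σ θ_i = 21979/468750 rad ≈ 0.046889 rad

θ(48/5) = 21979/468750 rad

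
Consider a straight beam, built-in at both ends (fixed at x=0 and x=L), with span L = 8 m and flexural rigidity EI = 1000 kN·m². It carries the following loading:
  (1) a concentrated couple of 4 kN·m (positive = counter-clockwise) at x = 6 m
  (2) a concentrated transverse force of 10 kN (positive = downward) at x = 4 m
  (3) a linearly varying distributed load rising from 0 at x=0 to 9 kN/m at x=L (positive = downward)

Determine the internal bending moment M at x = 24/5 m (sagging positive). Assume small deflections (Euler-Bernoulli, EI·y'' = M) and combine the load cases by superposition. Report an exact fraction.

M(24/5) = 9677/500 kN·m

Load 1 — applied couple M₀=4 kN·m at a=6 m (b=L-a=2):
  M_1 = R_Ax - M_A  [x≤a] with R_A=9/16, M_A=5/4 = (9/16)·(24/5) - (5/4) = 29/20 kN·m
Load 2 — point force P=10 kN at a=4 m (b=L-a=4):
  M_2 = Pa²(a+3b)(L-x)/L³ - Pa²b/L²  [x>a] = 10·4²·(4+3·4)·(8-(24/5))/8³ - 10·4²·4/8² = 6 kN·m
Load 3 — triangular load w₀=9 kN/m (0→w₀ over full span):
  M_3 = 3w₀Lx/20 - w₀L²/30 - w₀x³/(6L) = 3·9·8·(24/5)/20 - 9·8²/30 - 9·(24/5)³/(6·8) = 1488/125 kN·m
Superposition: M = Σ M_i = 9677/500 kN·m ≈ 19.354000 kN·m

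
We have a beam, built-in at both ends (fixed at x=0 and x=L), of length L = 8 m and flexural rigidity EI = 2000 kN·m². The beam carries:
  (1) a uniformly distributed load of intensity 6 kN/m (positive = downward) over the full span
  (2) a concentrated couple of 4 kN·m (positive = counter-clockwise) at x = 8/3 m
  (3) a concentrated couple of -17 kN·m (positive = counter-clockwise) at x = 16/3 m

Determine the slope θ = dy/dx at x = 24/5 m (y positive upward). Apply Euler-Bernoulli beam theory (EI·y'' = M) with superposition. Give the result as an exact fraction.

θ(24/5) = 281/93750 rad

Load 1 — uniform load w=6 kN/m over full span:
  θ_1 = -wx(L-x)(L-2x)/(12EI) = -6·(24/5)·(8-(24/5))·(8-2·(24/5))/(12·2000) = 96/15625 rad
Load 2 — applied couple M₀=4 kN·m at a=8/3 m (b=L-a=16/3):
  θ_2 = (R_Ax²/2 - M_Ax - M₀(x-a))/EI  [x>a] with R_A=2/3, M_A=0 = ((2/3)·(24/5)²/2 - 0·(24/5) - 4·((24/5)-(8/3)))/2000 = -4/9375 rad
Load 3 — applied couple M₀=-17 kN·m at a=16/3 m (b=L-a=8/3):
  θ_3 = (R_Ax²/2 - M_Ax)/EI  [x≤a] with R_A=-17/6, M_A=-17/3 = ((-17/6)·(24/5)²/2 - (-17/3)·(24/5))/2000 = -17/6250 rad
Superposition: θ = Σ θ_i = 281/93750 rad ≈ 0.002997 rad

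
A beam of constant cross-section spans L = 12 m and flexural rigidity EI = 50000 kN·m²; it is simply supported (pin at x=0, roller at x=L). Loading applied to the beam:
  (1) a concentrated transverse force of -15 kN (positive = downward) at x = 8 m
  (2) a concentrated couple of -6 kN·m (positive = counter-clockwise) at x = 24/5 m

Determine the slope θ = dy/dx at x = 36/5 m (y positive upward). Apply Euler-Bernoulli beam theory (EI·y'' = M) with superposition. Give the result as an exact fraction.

θ(36/5) = -421/937500 rad

Load 1 — point force P=-15 kN at a=8 m (b=L-a=4):
  θ_1 = -Pb(L²-b²-3x²)/(6LEI)  [x≤a] = -(-15)·4·(12²-4²-3·(36/5)²)/(6·12·50000) = -43/93750 rad
Load 2 — applied couple M₀=-6 kN·m at a=24/5 m (b=L-a=36/5):
  θ_2 = (M₀x²/(2L)-M₀(x-a)+C₁)/EI  [x>a] with C₁=M₀(3b²-L²)/(6L)=-24/25 = ((-6)·(36/5)²/(2·12)-(-6)·((36/5)-(24/5))+(-24/25))/50000 = 3/312500 rad
Superposition: θ = Σ θ_i = -421/937500 rad ≈ -0.000449 rad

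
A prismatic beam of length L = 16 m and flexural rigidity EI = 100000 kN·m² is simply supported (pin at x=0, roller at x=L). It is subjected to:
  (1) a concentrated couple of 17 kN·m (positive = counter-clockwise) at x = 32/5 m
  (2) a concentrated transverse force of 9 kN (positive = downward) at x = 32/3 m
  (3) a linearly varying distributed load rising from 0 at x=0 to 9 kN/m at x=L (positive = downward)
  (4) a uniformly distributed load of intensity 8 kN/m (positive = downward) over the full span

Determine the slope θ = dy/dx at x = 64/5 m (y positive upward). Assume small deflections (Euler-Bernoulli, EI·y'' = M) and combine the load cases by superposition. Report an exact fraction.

θ(64/5) = 631001/35156250 rad

Load 1 — applied couple M₀=17 kN·m at a=32/5 m (b=L-a=48/5):
  θ_1 = (M₀x²/(2L)-M₀(x-a)+C₁)/EI  [x>a] with C₁=M₀(3b²-L²)/(6L)=272/75 = (17·(64/5)²/(2·16)-17·((64/5)-(32/5))+(272/75))/100000 = -17/93750 rad
Load 2 — point force P=9 kN at a=32/3 m (b=L-a=16/3):
  θ_2 = -Pa(2L²-6Lx+3x²+a²)/(6LEI)  [x>a] = -9·(32/3)·(2·16²-6·16·(64/5)+3·(64/5)²+(32/3)²)/(6·16·100000) = 784/703125 rad
Load 3 — triangular load w₀=9 kN/m (0→w₀ over full span):
  θ_3 = -w₀(7L⁴-30L²x²+15x⁴)/(360LEI) = -9·(7·16⁴-30·16²·(64/5)²+15·(64/5)⁴)/(360·16·100000) = 12112/1953125 rad
Load 4 — uniform load w=8 kN/m over full span:
  θ_4 = -w(L³-6Lx²+4x³)/(24EI) = -8·(16³-6·16·(64/5)²+4·(64/5)³)/(24·100000) = 4224/390625 rad
Superposition: θ = Σ θ_i = 631001/35156250 rad ≈ 0.017948 rad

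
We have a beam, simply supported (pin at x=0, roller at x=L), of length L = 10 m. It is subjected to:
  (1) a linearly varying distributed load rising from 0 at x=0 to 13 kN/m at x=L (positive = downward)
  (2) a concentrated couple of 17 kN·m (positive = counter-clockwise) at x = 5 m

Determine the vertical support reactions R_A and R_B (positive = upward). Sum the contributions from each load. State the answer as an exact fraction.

Load 1 — triangular load w₀=13 kN/m (0→w₀ over full span):
  R_A = w₀L/6 = 13·10/6 = 65/3 kN
  R_B = w₀L/3 = 13·10/3 = 130/3 kN
Load 2 — applied couple M₀=17 kN·m at a=5 m (b=L-a=5):
  R_A = M₀/L = 17/10 kN
  R_B = -M₀/L = -17/10 kN
Superposition: R_A = 701/30 kN, R_B = 1249/30 kN

R_A = 701/30 kN, R_B = 1249/30 kN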